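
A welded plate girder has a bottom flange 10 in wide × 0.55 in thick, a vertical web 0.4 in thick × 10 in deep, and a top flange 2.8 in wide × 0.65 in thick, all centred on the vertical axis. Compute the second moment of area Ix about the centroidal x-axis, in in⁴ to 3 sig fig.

Ix ≈ 205 in⁴

Break the section into simple shapes (no overlaps), measuring from the bottom-left corner of the bounding box.
Bottom plate: 10 × 0.55, A = 5.5 in², y = 0.275 in, Ī = 0.13865 in⁴.
Web plate: 0.4 × 10, A = 4 in², y = 5.55 in, Ī = 33.333 in⁴.
Top plate: 2.8 × 0.65, A = 1.82 in², y = 10.875 in, Ī = 0.064079 in⁴.
Centroid: ȳ = ΣA·y / ΣA = 3.8432 in.
Transfer each piece to the centroidal x-axis using Ī + A·d² with d = y − 3.8432:
  bottom plate: d = -3.5682 in → contributes +70.165 in⁴
  web plate: d = 1.7068 in → contributes +44.986 in⁴
  top plate: d = 7.0318 in → contributes +90.056 in⁴
Total I = 205.21 in⁴.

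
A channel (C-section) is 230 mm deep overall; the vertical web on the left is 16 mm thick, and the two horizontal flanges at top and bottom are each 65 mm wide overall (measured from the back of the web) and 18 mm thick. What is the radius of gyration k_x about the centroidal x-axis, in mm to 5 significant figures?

k_x ≈ 81.421 mm

Split into non-overlapping primitives; take the origin at the lower-left of the bounding box.
Web: 16 × 230, A = 3 680 mm², y = 115 mm, Ī = 16 222 667 mm⁴.
Top flange (beyond web): 49 × 18, A = 882 mm², y = 221 mm, Ī = 23 814 mm⁴.
Bottom flange (beyond web): 49 × 18, A = 882 mm², y = 9 mm, Ī = 23 814 mm⁴.
By symmetry the centroid is at mid-height, ȳ = 115 mm.
Transfer each piece to the centroidal x-axis using Ī + A·d² with d = y − 115:
  web: d = 0 mm → contributes +16 222 667 mm⁴
  top flange (beyond web): d = 106 mm → contributes +9 933 966 mm⁴
  bottom flange (beyond web): d = -106 mm → contributes +9 933 966 mm⁴
Total I = 36 090 599 mm⁴.
Radius of gyration: k = √(I/A) = √(36 090 599 / 5 444) = 81.42129 mm.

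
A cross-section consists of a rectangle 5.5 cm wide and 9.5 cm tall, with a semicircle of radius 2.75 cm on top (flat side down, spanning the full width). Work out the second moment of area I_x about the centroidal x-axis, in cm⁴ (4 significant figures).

I_x ≈ 738.1 cm⁴

Split into non-overlapping primitives; take the origin at the lower-left of the bounding box.
Rectangular body: 5.5 × 9.5, A = 52.25 cm², y = 4.75 cm, Ī = 392.964 cm⁴.
Semicircular cap: semicircle r = 2.75, A = 11.8791 cm², y = 10.6671 cm, Ī = 6.27715 cm⁴.
Centroid: ȳ = ΣA·y / ΣA = 5.84608 cm.
Transfer each piece to the centroidal x-axis using Ī + A·d² with d = y − 5.84608:
  rectangular body: d = -1.09608 cm → contributes +455.736 cm⁴
  semicircular cap: d = 4.82106 cm → contributes +282.379 cm⁴
Total I = 738.115 cm⁴.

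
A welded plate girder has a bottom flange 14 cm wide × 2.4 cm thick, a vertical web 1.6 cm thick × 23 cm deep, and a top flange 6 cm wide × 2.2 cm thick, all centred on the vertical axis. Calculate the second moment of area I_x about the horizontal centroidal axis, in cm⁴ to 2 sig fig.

I_x ≈ 8300 cm⁴

Decompose the section into non-overlapping parts with the origin at the bottom-left of its bounding rectangle.
Bottom plate: 14 × 2.4, A = 33.6 cm², y = 1.2 cm, Ī = 16.13 cm⁴.
Web plate: 1.6 × 23, A = 36.8 cm², y = 13.9 cm, Ī = 1 622 cm⁴.
Top plate: 6 × 2.2, A = 13.2 cm², y = 26.5 cm, Ī = 5.324 cm⁴.
Centroid: ȳ = ΣA·y / ΣA = 10.79 cm.
Transfer each piece to the horizontal centroidal axis using Ī + A·d² with d = y − 10.79:
  bottom plate: d = -9.585 cm → contributes +3 103 cm⁴
  web plate: d = 3.115 cm → contributes +1 979 cm⁴
  top plate: d = 15.71 cm → contributes +3 265 cm⁴
Total I = 8 348 cm⁴.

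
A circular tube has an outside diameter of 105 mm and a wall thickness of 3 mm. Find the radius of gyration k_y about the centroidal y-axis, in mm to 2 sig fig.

k_y ≈ 36 mm

Split into non-overlapping primitives; take the origin at the lower-left of the bounding box.
Outer circle: ⌀105, A = 8 659 mm², x = 52.5 mm, Ī = 5 966 602 mm⁴.
Bore (subtracted): ⌀99, A = 7 698 mm², x = 52.5 mm, Ī = 4 715 315 mm⁴.
By symmetry the centroid is at mid-width, x̄ = 52.5 mm.
All pieces are centred on the centroidal y-axis, so I = ΣĪ (holes subtracted) = 1 251 288 mm⁴.
Radius of gyration: k = √(I/A) = √(1 251 288 / 961.3) = 36.08 mm.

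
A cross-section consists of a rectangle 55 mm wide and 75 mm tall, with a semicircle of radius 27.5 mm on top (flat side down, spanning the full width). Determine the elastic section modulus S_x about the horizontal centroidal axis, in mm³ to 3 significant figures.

Split into non-overlapping primitives; take the origin at the lower-left of the bounding box.
Rectangular body: 55 × 75, A = 4 125 mm², y = 37.5 mm, Ī = 1 933 594 mm⁴.
Semicircular cap: semicircle r = 27.5, A = 1187.9 mm², y = 86.671 mm, Ī = 62 772 mm⁴.
Centroid: ȳ = ΣA·y / ΣA = 48.494 mm.
Transfer each piece to the horizontal centroidal axis using Ī + A·d² with d = y − 48.494:
  rectangular body: d = -10.994 mm → contributes +2 432 195 mm⁴
  semicircular cap: d = 38.177 mm → contributes +1 794 150 mm⁴
Total I = 4 226 345 mm⁴.
Extreme fibre distance c = 54.006 mm; S = I/c = 78 257 mm³.

S_x ≈ 7.83 × 10⁴ mm³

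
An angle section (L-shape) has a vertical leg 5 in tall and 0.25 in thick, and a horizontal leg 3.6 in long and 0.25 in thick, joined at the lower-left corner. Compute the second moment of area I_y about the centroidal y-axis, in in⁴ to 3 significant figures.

I_y ≈ 2.41 in⁴

Decompose the section into non-overlapping parts with the origin at the bottom-left of its bounding rectangle.
Vertical leg: 0.25 × 5, A = 1.25 in², x = 0.125 in, Ī = 0.0065104 in⁴.
Horizontal leg (remainder): 3.35 × 0.25, A = 0.8375 in², x = 1.925 in, Ī = 0.78324 in⁴.
Centroid: x̄ = ΣA·x / ΣA = 0.84716 in.
Transfer each piece to the centroidal y-axis using Ī + A·d² with d = x − 0.84716:
  vertical leg: d = -0.72216 in → contributes +0.6584 in⁴
  horizontal leg (remainder): d = 1.0778 in → contributes +1.7562 in⁴
Total I = 2.4146 in⁴.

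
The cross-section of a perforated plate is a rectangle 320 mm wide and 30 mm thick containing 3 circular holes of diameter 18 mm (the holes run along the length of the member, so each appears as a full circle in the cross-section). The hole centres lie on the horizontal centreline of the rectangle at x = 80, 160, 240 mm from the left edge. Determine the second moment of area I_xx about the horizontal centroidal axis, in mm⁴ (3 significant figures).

I_xx ≈ 7.05 × 10⁵ mm⁴

Treat the section as a set of non-overlapping primitives; coordinates are from the bounding-box lower-left.
Plate: 320 × 30, A = 9 600 mm², y = 15 mm, Ī = 720 000 mm⁴.
Hole 1 (subtracted): ⌀18, A = 254.47 mm², y = 15 mm, Ī = 5 153 mm⁴.
Hole 2 (subtracted): ⌀18, A = 254.47 mm², y = 15 mm, Ī = 5 153 mm⁴.
Hole 3 (subtracted): ⌀18, A = 254.47 mm², y = 15 mm, Ī = 5 153 mm⁴.
By symmetry the centroid is at mid-height, ȳ = 15 mm.
All pieces are centred on the horizontal centroidal axis, so I = ΣĪ (holes subtracted) = 704 541 mm⁴.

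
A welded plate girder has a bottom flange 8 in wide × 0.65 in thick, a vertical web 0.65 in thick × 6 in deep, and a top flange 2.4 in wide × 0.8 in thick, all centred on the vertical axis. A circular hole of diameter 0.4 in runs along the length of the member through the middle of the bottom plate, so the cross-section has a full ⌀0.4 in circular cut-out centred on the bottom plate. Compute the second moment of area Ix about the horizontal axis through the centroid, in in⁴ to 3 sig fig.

Decompose the section into non-overlapping parts with the origin at the bottom-left of its bounding rectangle.
Bottom plate: 8 × 0.65, A = 5.2 in², y = 0.325 in, Ī = 0.18308 in⁴.
Web plate: 0.65 × 6, A = 3.9 in², y = 3.65 in, Ī = 11.7 in⁴.
Top plate: 2.4 × 0.8, A = 1.92 in², y = 7.05 in, Ī = 0.1024 in⁴.
Hole (subtracted): ⌀0.4, A = 0.12566 in², y = 0.325 in, Ī = 0.0012566 in⁴.
Centroid: ȳ = ΣA·y / ΣA = 2.7005 in.
Transfer each piece to the horizontal axis through the centroid using Ī + A·d² with d = y − 2.7005:
  bottom plate: d = -2.3755 in → contributes +29.527 in⁴
  web plate: d = 0.9495 in → contributes +15.216 in⁴
  top plate: d = 4.3495 in → contributes +36.425 in⁴
  hole: d = -2.3755 in → contributes −0.71038 in⁴
Total I = 80.458 in⁴.

Ix ≈ 80.5 in⁴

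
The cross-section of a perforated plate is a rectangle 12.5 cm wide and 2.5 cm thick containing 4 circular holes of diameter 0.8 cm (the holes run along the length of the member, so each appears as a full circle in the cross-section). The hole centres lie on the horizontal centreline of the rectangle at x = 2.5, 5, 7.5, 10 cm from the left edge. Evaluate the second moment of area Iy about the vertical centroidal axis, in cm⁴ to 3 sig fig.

Iy ≈ 391 cm⁴

Decompose the section into non-overlapping parts with the origin at the bottom-left of its bounding rectangle.
Plate: 12.5 × 2.5, A = 31.25 cm², x = 6.25 cm, Ī = 406.9 cm⁴.
Hole 1 (subtracted): ⌀0.8, A = 0.50265 cm², x = 2.5 cm, Ī = 0.020106 cm⁴.
Hole 2 (subtracted): ⌀0.8, A = 0.50265 cm², x = 5 cm, Ī = 0.020106 cm⁴.
Hole 3 (subtracted): ⌀0.8, A = 0.50265 cm², x = 7.5 cm, Ī = 0.020106 cm⁴.
Hole 4 (subtracted): ⌀0.8, A = 0.50265 cm², x = 10 cm, Ī = 0.020106 cm⁴.
By symmetry the centroid is at mid-width, x̄ = 6.25 cm.
Transfer each piece to the vertical centroidal axis using Ī + A·d² with d = x − 6.25:
  plate: d = 0 cm → contributes +406.9 cm⁴
  hole 1: d = -3.75 cm → contributes −7.0887 cm⁴
  hole 2: d = -1.25 cm → contributes −0.8055 cm⁴
  hole 3: d = 1.25 cm → contributes −0.8055 cm⁴
  hole 4: d = 3.75 cm → contributes −7.0887 cm⁴
Total I = 391.11 cm⁴.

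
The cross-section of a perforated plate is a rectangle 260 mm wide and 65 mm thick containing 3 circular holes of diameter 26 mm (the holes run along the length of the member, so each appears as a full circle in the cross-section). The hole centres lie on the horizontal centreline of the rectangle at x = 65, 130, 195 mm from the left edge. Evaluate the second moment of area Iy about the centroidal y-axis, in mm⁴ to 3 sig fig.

Iy ≈ 9.06 × 10⁷ mm⁴

Decompose the section into non-overlapping parts with the origin at the bottom-left of its bounding rectangle.
Plate: 260 × 65, A = 16 900 mm², x = 130 mm, Ī = 95 203 333 mm⁴.
Hole 1 (subtracted): ⌀26, A = 530.93 mm², x = 65 mm, Ī = 22 432 mm⁴.
Hole 2 (subtracted): ⌀26, A = 530.93 mm², x = 130 mm, Ī = 22 432 mm⁴.
Hole 3 (subtracted): ⌀26, A = 530.93 mm², x = 195 mm, Ī = 22 432 mm⁴.
By symmetry the centroid is at mid-width, x̄ = 130 mm.
Transfer each piece to the centroidal y-axis using Ī + A·d² with d = x − 130:
  plate: d = 0 mm → contributes +95 203 333 mm⁴
  hole 1: d = -65 mm → contributes −2 265 607 mm⁴
  hole 2: d = 0 mm → contributes −22 432 mm⁴
  hole 3: d = 65 mm → contributes −2 265 607 mm⁴
Total I = 90 649 687 mm⁴.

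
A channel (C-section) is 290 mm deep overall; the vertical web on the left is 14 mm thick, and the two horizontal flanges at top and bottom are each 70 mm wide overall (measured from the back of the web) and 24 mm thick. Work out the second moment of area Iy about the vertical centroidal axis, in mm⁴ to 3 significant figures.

Split into non-overlapping primitives; take the origin at the lower-left of the bounding box.
Web: 14 × 290, A = 4 060 mm², x = 7 mm, Ī = 66 313 mm⁴.
Top flange (beyond web): 56 × 24, A = 1 344 mm², x = 42 mm, Ī = 351 232 mm⁴.
Bottom flange (beyond web): 56 × 24, A = 1 344 mm², x = 42 mm, Ī = 351 232 mm⁴.
Centroid: x̄ = ΣA·x / ΣA = 20.942 mm.
Transfer each piece to the vertical centroidal axis using Ī + A·d² with d = x − 20.942:
  web: d = -13.942 mm → contributes +855 483 mm⁴
  top flange (beyond web): d = 21.058 mm → contributes +947 220 mm⁴
  bottom flange (beyond web): d = 21.058 mm → contributes +947 220 mm⁴
Total I = 2 749 923 mm⁴.

Iy ≈ 2.75 × 10⁶ mm⁴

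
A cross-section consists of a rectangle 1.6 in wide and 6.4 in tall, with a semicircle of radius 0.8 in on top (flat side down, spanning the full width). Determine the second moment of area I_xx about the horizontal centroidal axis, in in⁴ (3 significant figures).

I_xx ≈ 46.5 in⁴

Treat the section as a set of non-overlapping primitives; coordinates are from the bounding-box lower-left.
Rectangular body: 1.6 × 6.4, A = 10.24 in², y = 3.2 in, Ī = 34.953 in⁴.
Semicircular cap: semicircle r = 0.8, A = 1.0053 in², y = 6.7395 in, Ī = 0.044956 in⁴.
Centroid: ȳ = ΣA·y / ΣA = 3.5164 in.
Transfer each piece to the horizontal centroidal axis using Ī + A·d² with d = y − 3.5164:
  rectangular body: d = -0.31643 in → contributes +35.978 in⁴
  semicircular cap: d = 3.2231 in → contributes +10.489 in⁴
Total I = 46.466 in⁴.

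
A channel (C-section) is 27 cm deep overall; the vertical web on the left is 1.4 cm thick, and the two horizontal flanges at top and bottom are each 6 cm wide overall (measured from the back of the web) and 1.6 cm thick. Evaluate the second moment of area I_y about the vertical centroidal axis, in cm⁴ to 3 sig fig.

Treat the section as a set of non-overlapping primitives; coordinates are from the bounding-box lower-left.
Web: 1.4 × 27, A = 37.8 cm², x = 0.7 cm, Ī = 6.174 cm⁴.
Top flange (beyond web): 4.6 × 1.6, A = 7.36 cm², x = 3.7 cm, Ī = 12.978 cm⁴.
Bottom flange (beyond web): 4.6 × 1.6, A = 7.36 cm², x = 3.7 cm, Ī = 12.978 cm⁴.
Centroid: x̄ = ΣA·x / ΣA = 1.5408 cm.
Transfer each piece to the vertical centroidal axis using Ī + A·d² with d = x − 1.5408:
  web: d = -0.84082 cm → contributes +32.898 cm⁴
  top flange (beyond web): d = 2.1592 cm → contributes +47.291 cm⁴
  bottom flange (beyond web): d = 2.1592 cm → contributes +47.291 cm⁴
Total I = 127.48 cm⁴.

I_y ≈ 127 cm⁴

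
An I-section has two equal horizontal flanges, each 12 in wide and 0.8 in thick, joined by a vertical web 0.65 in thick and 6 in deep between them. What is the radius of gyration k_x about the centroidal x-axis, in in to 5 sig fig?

Split into non-overlapping primitives; take the origin at the lower-left of the bounding box.
Bottom flange: 12 × 0.8, A = 9.6 in², y = 0.4 in, Ī = 0.512 in⁴.
Web: 0.65 × 6, A = 3.9 in², y = 3.8 in, Ī = 11.7 in⁴.
Top flange: 12 × 0.8, A = 9.6 in², y = 7.2 in, Ī = 0.512 in⁴.
By symmetry the centroid is at mid-height, ȳ = 3.8 in.
Transfer each piece to the centroidal x-axis using Ī + A·d² with d = y − 3.8:
  bottom flange: d = -3.4 in → contributes +111.488 in⁴
  web: d = 0 in → contributes +11.7 in⁴
  top flange: d = 3.4 in → contributes +111.488 in⁴
Total I = 234.676 in⁴.
Radius of gyration: k = √(I/A) = √(234.676 / 23.1) = 3.18734 in.

k_x ≈ 3.1873 in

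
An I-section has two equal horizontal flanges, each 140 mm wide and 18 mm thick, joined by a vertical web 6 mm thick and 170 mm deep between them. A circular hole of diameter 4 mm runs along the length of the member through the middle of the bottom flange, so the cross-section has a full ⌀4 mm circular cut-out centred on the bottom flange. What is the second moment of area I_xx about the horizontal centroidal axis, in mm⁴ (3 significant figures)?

I_xx ≈ 4.70 × 10⁷ mm⁴

Break the section into simple shapes (no overlaps), measuring from the bottom-left corner of the bounding box.
Bottom flange: 140 × 18, A = 2 520 mm², y = 9 mm, Ī = 68 040 mm⁴.
Web: 6 × 170, A = 1 020 mm², y = 103 mm, Ī = 2 456 500 mm⁴.
Top flange: 140 × 18, A = 2 520 mm², y = 197 mm, Ī = 68 040 mm⁴.
Hole (subtracted): ⌀4, A = 12.566 mm², y = 9 mm, Ī = 12.566 mm⁴.
Centroid: ȳ = ΣA·y / ΣA = 103.2 mm.
Transfer each piece to the horizontal centroidal axis using Ī + A·d² with d = y − 103.2:
  bottom flange: d = -94.195 mm → contributes +22 427 395 mm⁴
  web: d = -0.19533 mm → contributes +2 456 539 mm⁴
  top flange: d = 93.805 mm → contributes +22 242 317 mm⁴
  hole: d = -94.195 mm → contributes −111 511 mm⁴
Total I = 47 014 740 mm⁴.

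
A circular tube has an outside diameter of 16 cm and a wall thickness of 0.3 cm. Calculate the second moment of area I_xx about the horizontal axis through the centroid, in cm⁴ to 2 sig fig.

Break the section into simple shapes (no overlaps), measuring from the bottom-left corner of the bounding box.
Outer circle: ⌀16, A = 201.1 cm², y = 8 cm, Ī = 3 217 cm⁴.
Bore (subtracted): ⌀15.4, A = 186.3 cm², y = 8 cm, Ī = 2 761 cm⁴.
By symmetry the centroid is at mid-height, ȳ = 8 cm.
All pieces are centred on the horizontal axis through the centroid, so I = ΣĪ (holes subtracted) = 456.1 cm⁴.

I_xx ≈ 460 cm⁴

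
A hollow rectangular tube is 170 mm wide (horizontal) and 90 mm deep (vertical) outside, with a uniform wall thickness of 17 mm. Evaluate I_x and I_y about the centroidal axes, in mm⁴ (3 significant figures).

Break the section into simple shapes (no overlaps), measuring from the bottom-left corner of the bounding box.
Outer rectangle: 170 × 90, A = 15 300 mm², y = 45 mm, Ī = 10 327 500 mm⁴.
Inner void (subtracted): 136 × 56, A = 7 616 mm², y = 45 mm, Ī = 1 990 315 mm⁴.
By symmetry the centroid is at mid-height, ȳ = 45 mm.
All pieces are centred on the centroidal x-axis, so I = ΣĪ (holes subtracted) = 8 337 185 mm⁴.
Repeating about the centroidal y-axis gives I_y = 25 108 705 mm⁴.

I_x ≈ 8.34 × 10⁶ mm⁴, I_y ≈ 2.51 × 10⁷ mm⁴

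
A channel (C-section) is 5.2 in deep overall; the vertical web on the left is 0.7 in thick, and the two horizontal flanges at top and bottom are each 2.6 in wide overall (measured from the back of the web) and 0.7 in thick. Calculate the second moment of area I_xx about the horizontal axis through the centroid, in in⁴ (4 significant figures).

I_xx ≈ 21.78 in⁴

Break the section into simple shapes (no overlaps), measuring from the bottom-left corner of the bounding box.
Web: 0.7 × 5.2, A = 3.64 in², y = 2.6 in, Ī = 8.20213 in⁴.
Top flange (beyond web): 1.9 × 0.7, A = 1.33 in², y = 4.85 in, Ī = 0.0543083 in⁴.
Bottom flange (beyond web): 1.9 × 0.7, A = 1.33 in², y = 0.35 in, Ī = 0.0543083 in⁴.
By symmetry the centroid is at mid-height, ȳ = 2.6 in.
Transfer each piece to the horizontal axis through the centroid using Ī + A·d² with d = y − 2.6:
  web: d = 0 in → contributes +8.20213 in⁴
  top flange (beyond web): d = 2.25 in → contributes +6.78743 in⁴
  bottom flange (beyond web): d = -2.25 in → contributes +6.78743 in⁴
Total I = 21.777 in⁴.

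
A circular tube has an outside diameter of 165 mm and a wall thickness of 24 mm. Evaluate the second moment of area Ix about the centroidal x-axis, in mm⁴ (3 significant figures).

Ix ≈ 2.72 × 10⁷ mm⁴

Treat the section as a set of non-overlapping primitives; coordinates are from the bounding-box lower-left.
Outer circle: ⌀165, A = 21 382 mm², y = 82.5 mm, Ī = 36 383 601 mm⁴.
Bore (subtracted): ⌀117, A = 10 751 mm², y = 82.5 mm, Ī = 9 198 422 mm⁴.
By symmetry the centroid is at mid-height, ȳ = 82.5 mm.
All pieces are centred on the centroidal x-axis, so I = ΣĪ (holes subtracted) = 27 185 178 mm⁴.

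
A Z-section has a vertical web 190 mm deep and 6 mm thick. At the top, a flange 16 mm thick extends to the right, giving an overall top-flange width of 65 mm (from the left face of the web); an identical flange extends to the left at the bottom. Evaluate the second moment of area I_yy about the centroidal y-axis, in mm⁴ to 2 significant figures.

I_yy ≈ 2.5 × 10⁶ mm⁴

Break the section into simple shapes (no overlaps), measuring from the bottom-left corner of the bounding box.
Web: 6 × 190, A = 1 140 mm², x = 62 mm, Ī = 3 420 mm⁴.
Top flange (beyond web): 59 × 16, A = 944 mm², x = 94.5 mm, Ī = 273 839 mm⁴.
Bottom flange (beyond web): 59 × 16, A = 944 mm², x = 29.5 mm, Ī = 273 839 mm⁴.
Centroid: x̄ = ΣA·x / ΣA = 62 mm.
Transfer each piece to the centroidal y-axis using Ī + A·d² with d = x − 62:
  web: d = 0 mm → contributes +3 420 mm⁴
  top flange (beyond web): d = 32.5 mm → contributes +1 270 939 mm⁴
  bottom flange (beyond web): d = -32.5 mm → contributes +1 270 939 mm⁴
Total I = 2 545 297 mm⁴.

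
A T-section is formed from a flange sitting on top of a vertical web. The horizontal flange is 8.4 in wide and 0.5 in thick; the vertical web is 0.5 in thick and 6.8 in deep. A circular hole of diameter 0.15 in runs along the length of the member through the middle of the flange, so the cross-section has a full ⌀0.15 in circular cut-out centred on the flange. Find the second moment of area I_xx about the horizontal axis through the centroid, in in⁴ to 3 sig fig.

Treat the section as a set of non-overlapping primitives; coordinates are from the bounding-box lower-left.
Flange: 8.4 × 0.5, A = 4.2 in², y = 7.05 in, Ī = 0.0875 in⁴.
Web: 0.5 × 6.8, A = 3.4 in², y = 3.4 in, Ī = 13.101 in⁴.
Hole (subtracted): ⌀0.15, A = 0.017671 in², y = 7.05 in, Ī = 0.00002485 in⁴.
Centroid: ȳ = ΣA·y / ΣA = 5.4133 in.
Transfer each piece to the horizontal axis through the centroid using Ī + A·d² with d = y − 5.4133:
  flange: d = 1.6367 in → contributes +11.338 in⁴
  web: d = -2.0133 in → contributes +26.883 in⁴
  hole: d = 1.6367 in → contributes −0.047363 in⁴
Total I = 38.174 in⁴.

I_xx ≈ 38.2 in⁴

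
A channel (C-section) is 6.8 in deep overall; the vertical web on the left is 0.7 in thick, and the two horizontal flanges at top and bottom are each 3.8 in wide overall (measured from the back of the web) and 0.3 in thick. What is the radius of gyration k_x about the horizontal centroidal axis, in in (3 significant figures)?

k_x ≈ 2.40 in

Break the section into simple shapes (no overlaps), measuring from the bottom-left corner of the bounding box.
Web: 0.7 × 6.8, A = 4.76 in², y = 3.4 in, Ī = 18.342 in⁴.
Top flange (beyond web): 3.1 × 0.3, A = 0.93 in², y = 6.65 in, Ī = 0.006975 in⁴.
Bottom flange (beyond web): 3.1 × 0.3, A = 0.93 in², y = 0.15 in, Ī = 0.006975 in⁴.
By symmetry the centroid is at mid-height, ȳ = 3.4 in.
Transfer each piece to the horizontal centroidal axis using Ī + A·d² with d = y − 3.4:
  web: d = 0 in → contributes +18.342 in⁴
  top flange (beyond web): d = 3.25 in → contributes +9.8301 in⁴
  bottom flange (beyond web): d = -3.25 in → contributes +9.8301 in⁴
Total I = 38.002 in⁴.
Radius of gyration: k = √(I/A) = √(38.002 / 6.62) = 2.3959 in.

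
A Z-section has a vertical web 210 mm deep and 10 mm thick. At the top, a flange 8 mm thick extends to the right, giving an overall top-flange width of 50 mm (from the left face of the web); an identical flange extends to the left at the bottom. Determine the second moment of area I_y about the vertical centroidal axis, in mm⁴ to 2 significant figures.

I_y ≈ 5.0 × 10⁵ mm⁴

Split into non-overlapping primitives; take the origin at the lower-left of the bounding box.
Web: 10 × 210, A = 2 100 mm², x = 45 mm, Ī = 17 500 mm⁴.
Top flange (beyond web): 40 × 8, A = 320 mm², x = 70 mm, Ī = 42 667 mm⁴.
Bottom flange (beyond web): 40 × 8, A = 320 mm², x = 20 mm, Ī = 42 667 mm⁴.
Centroid: x̄ = ΣA·x / ΣA = 45 mm.
Transfer each piece to the vertical centroidal axis using Ī + A·d² with d = x − 45:
  web: d = 0 mm → contributes +17 500 mm⁴
  top flange (beyond web): d = 25 mm → contributes +242 667 mm⁴
  bottom flange (beyond web): d = -25 mm → contributes +242 667 mm⁴
Total I = 502 833 mm⁴.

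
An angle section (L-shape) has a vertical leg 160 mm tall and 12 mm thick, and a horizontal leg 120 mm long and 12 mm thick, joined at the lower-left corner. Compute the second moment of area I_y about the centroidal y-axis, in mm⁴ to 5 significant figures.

Split into non-overlapping primitives; take the origin at the lower-left of the bounding box.
Vertical leg: 12 × 160, A = 1 920 mm², x = 6 mm, Ī = 23 040 mm⁴.
Horizontal leg (remainder): 108 × 12, A = 1 296 mm², x = 66 mm, Ī = 1 259 712 mm⁴.
Centroid: x̄ = ΣA·x / ΣA = 30.1791 mm.
Transfer each piece to the centroidal y-axis using Ī + A·d² with d = x − 30.1791:
  vertical leg: d = -24.1791 mm → contributes +1 145 528 mm⁴
  horizontal leg (remainder): d = 35.8209 mm → contributes +2 922 657 mm⁴
Total I = 4 068 185 mm⁴.

I_y ≈ 4.0682 × 10⁶ mm⁴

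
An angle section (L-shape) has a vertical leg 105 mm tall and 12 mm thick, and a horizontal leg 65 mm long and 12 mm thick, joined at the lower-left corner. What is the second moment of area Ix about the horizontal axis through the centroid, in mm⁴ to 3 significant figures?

Ix ≈ 2.08 × 10⁶ mm⁴

Treat the section as a set of non-overlapping primitives; coordinates are from the bounding-box lower-left.
Vertical leg: 12 × 105, A = 1 260 mm², y = 52.5 mm, Ī = 1 157 625 mm⁴.
Horizontal leg (remainder): 53 × 12, A = 636 mm², y = 6 mm, Ī = 7 632 mm⁴.
Centroid: ȳ = ΣA·y / ΣA = 36.902 mm.
Transfer each piece to the horizontal axis through the centroid using Ī + A·d² with d = y − 36.902:
  vertical leg: d = 15.598 mm → contributes +1 464 184 mm⁴
  horizontal leg (remainder): d = -30.902 mm → contributes +614 966 mm⁴
Total I = 2 079 150 mm⁴.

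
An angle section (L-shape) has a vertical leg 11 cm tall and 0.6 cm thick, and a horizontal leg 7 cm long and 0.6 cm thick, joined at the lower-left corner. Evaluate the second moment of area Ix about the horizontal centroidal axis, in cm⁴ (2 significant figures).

Ix ≈ 130 cm⁴

Break the section into simple shapes (no overlaps), measuring from the bottom-left corner of the bounding box.
Vertical leg: 0.6 × 11, A = 6.6 cm², y = 5.5 cm, Ī = 66.55 cm⁴.
Horizontal leg (remainder): 6.4 × 0.6, A = 3.84 cm², y = 0.3 cm, Ī = 0.1152 cm⁴.
Centroid: ȳ = ΣA·y / ΣA = 3.587 cm.
Transfer each piece to the horizontal centroidal axis using Ī + A·d² with d = y − 3.587:
  vertical leg: d = 1.913 cm → contributes +90.69 cm⁴
  horizontal leg (remainder): d = -3.287 cm → contributes +41.61 cm⁴
Total I = 132.3 cm⁴.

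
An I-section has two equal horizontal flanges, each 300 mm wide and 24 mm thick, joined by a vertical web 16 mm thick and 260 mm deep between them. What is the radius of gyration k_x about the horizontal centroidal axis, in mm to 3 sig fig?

k_x ≈ 130 mm

Decompose the section into non-overlapping parts with the origin at the bottom-left of its bounding rectangle.
Bottom flange: 300 × 24, A = 7 200 mm², y = 12 mm, Ī = 345 600 mm⁴.
Web: 16 × 260, A = 4 160 mm², y = 154 mm, Ī = 23 434 667 mm⁴.
Top flange: 300 × 24, A = 7 200 mm², y = 296 mm, Ī = 345 600 mm⁴.
By symmetry the centroid is at mid-height, ȳ = 154 mm.
Transfer each piece to the horizontal centroidal axis using Ī + A·d² with d = y − 154:
  bottom flange: d = -142 mm → contributes +145 526 400 mm⁴
  web: d = 0 mm → contributes +23 434 667 mm⁴
  top flange: d = 142 mm → contributes +145 526 400 mm⁴
Total I = 314 487 467 mm⁴.
Radius of gyration: k = √(I/A) = √(314 487 467 / 18 560) = 130.17 mm.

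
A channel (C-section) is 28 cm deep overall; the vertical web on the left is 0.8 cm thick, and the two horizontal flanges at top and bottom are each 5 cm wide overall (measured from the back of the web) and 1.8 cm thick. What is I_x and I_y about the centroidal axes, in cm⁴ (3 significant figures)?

Break the section into simple shapes (no overlaps), measuring from the bottom-left corner of the bounding box.
Web: 0.8 × 28, A = 22.4 cm², y = 14 cm, Ī = 1463.5 cm⁴.
Top flange (beyond web): 4.2 × 1.8, A = 7.56 cm², y = 27.1 cm, Ī = 2.0412 cm⁴.
Bottom flange (beyond web): 4.2 × 1.8, A = 7.56 cm², y = 0.9 cm, Ī = 2.0412 cm⁴.
By symmetry the centroid is at mid-height, ȳ = 14 cm.
Transfer each piece to the centroidal x-axis using Ī + A·d² with d = y − 14:
  web: d = 0 cm → contributes +1463.5 cm⁴
  top flange (beyond web): d = 13.1 cm → contributes +1299.4 cm⁴
  bottom flange (beyond web): d = -13.1 cm → contributes +1299.4 cm⁴
Total I = 4062.3 cm⁴.
For the y-axis: x̄ = 1.4075 cm.
Repeating about the centroidal y-axis gives I_y = 79.839 cm⁴.

I_x ≈ 4060 cm⁴, I_y ≈ 79.8 cm⁴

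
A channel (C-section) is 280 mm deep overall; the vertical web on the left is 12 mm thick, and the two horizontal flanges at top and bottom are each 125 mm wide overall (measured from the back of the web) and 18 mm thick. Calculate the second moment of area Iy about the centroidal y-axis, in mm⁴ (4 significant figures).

Decompose the section into non-overlapping parts with the origin at the bottom-left of its bounding rectangle.
Web: 12 × 280, A = 3 360 mm², x = 6 mm, Ī = 40 320 mm⁴.
Top flange (beyond web): 113 × 18, A = 2 034 mm², x = 68.5 mm, Ī = 2 164 346 mm⁴.
Bottom flange (beyond web): 113 × 18, A = 2 034 mm², x = 68.5 mm, Ī = 2 164 346 mm⁴.
Centroid: x̄ = ΣA·x / ΣA = 40.2286 mm.
Transfer each piece to the centroidal y-axis using Ī + A·d² with d = x − 40.2286:
  web: d = -34.2286 mm → contributes +3 976 885 mm⁴
  top flange (beyond web): d = 28.2714 mm → contributes +3 790 065 mm⁴
  bottom flange (beyond web): d = 28.2714 mm → contributes +3 790 065 mm⁴
Total I = 11 557 016 mm⁴.

Iy ≈ 1.156 × 10⁷ mm⁴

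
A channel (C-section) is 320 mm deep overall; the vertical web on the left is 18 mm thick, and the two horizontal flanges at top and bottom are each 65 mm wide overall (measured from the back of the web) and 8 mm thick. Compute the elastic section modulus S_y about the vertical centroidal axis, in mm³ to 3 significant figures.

S_y ≈ 1.91 × 10⁴ mm³

Treat the section as a set of non-overlapping primitives; coordinates are from the bounding-box lower-left.
Web: 18 × 320, A = 5 760 mm², x = 9 mm, Ī = 155 520 mm⁴.
Top flange (beyond web): 47 × 8, A = 376 mm², x = 41.5 mm, Ī = 69 215 mm⁴.
Bottom flange (beyond web): 47 × 8, A = 376 mm², x = 41.5 mm, Ī = 69 215 mm⁴.
Centroid: x̄ = ΣA·x / ΣA = 12.753 mm.
Transfer each piece to the vertical centroidal axis using Ī + A·d² with d = x − 12.753:
  web: d = -3.7531 mm → contributes +236 653 mm⁴
  top flange (beyond web): d = 28.747 mm → contributes +379 936 mm⁴
  bottom flange (beyond web): d = 28.747 mm → contributes +379 936 mm⁴
Total I = 996 526 mm⁴.
Extreme fibre distance c = 52.247 mm; S = I/c = 19 073 mm³.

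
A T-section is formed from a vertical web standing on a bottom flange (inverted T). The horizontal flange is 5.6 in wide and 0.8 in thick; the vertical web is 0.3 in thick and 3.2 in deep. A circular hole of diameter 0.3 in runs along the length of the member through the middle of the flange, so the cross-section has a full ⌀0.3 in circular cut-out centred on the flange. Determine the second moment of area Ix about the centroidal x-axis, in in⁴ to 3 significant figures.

Treat the section as a set of non-overlapping primitives; coordinates are from the bounding-box lower-left.
Flange: 5.6 × 0.8, A = 4.48 in², y = 0.4 in, Ī = 0.23893 in⁴.
Web: 0.3 × 3.2, A = 0.96 in², y = 2.4 in, Ī = 0.8192 in⁴.
Hole (subtracted): ⌀0.3, A = 0.070686 in², y = 0.4 in, Ī = 0.00039761 in⁴.
Centroid: ȳ = ΣA·y / ΣA = 0.75759 in.
Transfer each piece to the centroidal x-axis using Ī + A·d² with d = y − 0.75759:
  flange: d = -0.35759 in → contributes +0.81179 in⁴
  web: d = 1.6424 in → contributes +3.4088 in⁴
  hole: d = -0.35759 in → contributes −0.0094361 in⁴
Total I = 4.2112 in⁴.

Ix ≈ 4.21 in⁴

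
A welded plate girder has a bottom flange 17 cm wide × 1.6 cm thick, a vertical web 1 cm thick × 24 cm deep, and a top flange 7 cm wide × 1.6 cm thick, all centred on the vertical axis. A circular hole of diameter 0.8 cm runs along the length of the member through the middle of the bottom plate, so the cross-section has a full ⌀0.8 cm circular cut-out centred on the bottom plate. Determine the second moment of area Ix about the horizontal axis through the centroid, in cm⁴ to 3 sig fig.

Ix ≈ 6730 cm⁴

Split into non-overlapping primitives; take the origin at the lower-left of the bounding box.
Bottom plate: 17 × 1.6, A = 27.2 cm², y = 0.8 cm, Ī = 5.8027 cm⁴.
Web plate: 1 × 24, A = 24 cm², y = 13.6 cm, Ī = 1 152 cm⁴.
Top plate: 7 × 1.6, A = 11.2 cm², y = 26.4 cm, Ī = 2.3893 cm⁴.
Hole (subtracted): ⌀0.8, A = 0.50265 cm², y = 0.8 cm, Ī = 0.020106 cm⁴.
Centroid: ȳ = ΣA·y / ΣA = 10.395 cm.
Transfer each piece to the horizontal axis through the centroid using Ī + A·d² with d = y − 10.395:
  bottom plate: d = -9.5952 cm → contributes +2510.1 cm⁴
  web plate: d = 3.2048 cm → contributes +1398.5 cm⁴
  top plate: d = 16.005 cm → contributes +2871.3 cm⁴
  hole: d = -9.5952 cm → contributes −46.299 cm⁴
Total I = 6733.6 cm⁴.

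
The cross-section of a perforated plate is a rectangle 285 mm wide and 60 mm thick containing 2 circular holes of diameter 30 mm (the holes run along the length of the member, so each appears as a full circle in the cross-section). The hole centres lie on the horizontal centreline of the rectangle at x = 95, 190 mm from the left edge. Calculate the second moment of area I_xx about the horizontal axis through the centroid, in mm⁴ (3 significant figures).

I_xx ≈ 5.05 × 10⁶ mm⁴

Treat the section as a set of non-overlapping primitives; coordinates are from the bounding-box lower-left.
Plate: 285 × 60, A = 17 100 mm², y = 30 mm, Ī = 5 130 000 mm⁴.
Hole 1 (subtracted): ⌀30, A = 706.86 mm², y = 30 mm, Ī = 39 761 mm⁴.
Hole 2 (subtracted): ⌀30, A = 706.86 mm², y = 30 mm, Ī = 39 761 mm⁴.
By symmetry the centroid is at mid-height, ȳ = 30 mm.
All pieces are centred on the horizontal axis through the centroid, so I = ΣĪ (holes subtracted) = 5 050 478 mm⁴.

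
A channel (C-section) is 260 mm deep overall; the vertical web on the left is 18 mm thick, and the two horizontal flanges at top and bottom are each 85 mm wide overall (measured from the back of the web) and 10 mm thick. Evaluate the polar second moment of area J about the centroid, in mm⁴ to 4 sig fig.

J ≈ 4.982 × 10⁷ mm⁴

Break the section into simple shapes (no overlaps), measuring from the bottom-left corner of the bounding box.
Web: 18 × 260, A = 4 680 mm², y = 130 mm, Ī = 26 364 000 mm⁴.
Top flange (beyond web): 67 × 10, A = 670 mm², y = 255 mm, Ī = 5583.33 mm⁴.
Bottom flange (beyond web): 67 × 10, A = 670 mm², y = 5 mm, Ī = 5583.33 mm⁴.
By symmetry the centroid is at mid-height, ȳ = 130 mm.
Transfer each piece to the centroidal x-axis using Ī + A·d² with d = y − 130:
  web: d = 0 mm → contributes +26 364 000 mm⁴
  top flange (beyond web): d = 125 mm → contributes +10 474 333 mm⁴
  bottom flange (beyond web): d = -125 mm → contributes +10 474 333 mm⁴
Total I = 47 312 667 mm⁴.
For the y-axis: x̄ = 18.4601 mm.
Repeating about the centroidal y-axis gives I_y = 2 509 252 mm⁴.
Polar second moment: J = I_x + I_y = 49 821 919 mm⁴.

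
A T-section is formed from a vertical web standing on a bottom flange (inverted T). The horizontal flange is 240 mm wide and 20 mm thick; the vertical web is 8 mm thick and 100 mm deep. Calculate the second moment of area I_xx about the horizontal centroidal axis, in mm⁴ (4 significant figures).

Break the section into simple shapes (no overlaps), measuring from the bottom-left corner of the bounding box.
Flange: 240 × 20, A = 4 800 mm², y = 10 mm, Ī = 160 000 mm⁴.
Web: 8 × 100, A = 800 mm², y = 70 mm, Ī = 666 667 mm⁴.
Centroid: ȳ = ΣA·y / ΣA = 18.5714 mm.
Transfer each piece to the horizontal centroidal axis using Ī + A·d² with d = y − 18.5714:
  flange: d = -8.57143 mm → contributes +512 653 mm⁴
  web: d = 51.4286 mm → contributes +2 782 585 mm⁴
Total I = 3 295 238 mm⁴.

I_xx ≈ 3.295 × 10⁶ mm⁴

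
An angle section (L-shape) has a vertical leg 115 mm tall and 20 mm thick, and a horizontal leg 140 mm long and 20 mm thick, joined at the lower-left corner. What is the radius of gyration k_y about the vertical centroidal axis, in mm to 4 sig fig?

Decompose the section into non-overlapping parts with the origin at the bottom-left of its bounding rectangle.
Vertical leg: 20 × 115, A = 2 300 mm², x = 10 mm, Ī = 76666.7 mm⁴.
Horizontal leg (remainder): 120 × 20, A = 2 400 mm², x = 80 mm, Ī = 2 880 000 mm⁴.
Centroid: x̄ = ΣA·x / ΣA = 45.7447 mm.
Transfer each piece to the vertical centroidal axis using Ī + A·d² with d = x − 45.7447:
  vertical leg: d = -35.7447 mm → contributes +3 015 336 mm⁴
  horizontal leg (remainder): d = 34.2553 mm → contributes +5 696 225 mm⁴
Total I = 8 711 560 mm⁴.
Radius of gyration: k = √(I/A) = √(8 711 560 / 4 700) = 43.0526 mm.

k_y ≈ 43.05 mm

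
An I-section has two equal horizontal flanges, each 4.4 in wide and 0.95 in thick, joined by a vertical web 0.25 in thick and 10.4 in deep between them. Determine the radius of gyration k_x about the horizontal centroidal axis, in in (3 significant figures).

k_x ≈ 5.17 in

Break the section into simple shapes (no overlaps), measuring from the bottom-left corner of the bounding box.
Bottom flange: 4.4 × 0.95, A = 4.18 in², y = 0.475 in, Ī = 0.31437 in⁴.
Web: 0.25 × 10.4, A = 2.6 in², y = 6.15 in, Ī = 23.435 in⁴.
Top flange: 4.4 × 0.95, A = 4.18 in², y = 11.825 in, Ī = 0.31437 in⁴.
By symmetry the centroid is at mid-height, ȳ = 6.15 in.
Transfer each piece to the horizontal centroidal axis using Ī + A·d² with d = y − 6.15:
  bottom flange: d = -5.675 in → contributes +134.93 in⁴
  web: d = 0 in → contributes +23.435 in⁴
  top flange: d = 5.675 in → contributes +134.93 in⁴
Total I = 293.3 in⁴.
Radius of gyration: k = √(I/A) = √(293.3 / 10.96) = 5.1731 in.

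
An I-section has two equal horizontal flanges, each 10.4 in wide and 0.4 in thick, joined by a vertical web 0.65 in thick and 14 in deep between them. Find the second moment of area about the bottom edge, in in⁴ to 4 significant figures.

Treat the section as a set of non-overlapping primitives; coordinates are from the bounding-box lower-left.
Bottom flange: 10.4 × 0.4, A = 4.16 in², y = 0.2 in, Ī = 0.0554667 in⁴.
Web: 0.65 × 14, A = 9.1 in², y = 7.4 in, Ī = 148.633 in⁴.
Top flange: 10.4 × 0.4, A = 4.16 in², y = 14.6 in, Ī = 0.0554667 in⁴.
Transfer each piece to the base of the section using Ī + A·d² with d = y − 0:
  bottom flange: d = 0.2 in → contributes +0.221867 in⁴
  web: d = 7.4 in → contributes +646.949 in⁴
  top flange: d = 14.6 in → contributes +886.801 in⁴
Total I = 1533.97 in⁴.

I_base ≈ 1534 in⁴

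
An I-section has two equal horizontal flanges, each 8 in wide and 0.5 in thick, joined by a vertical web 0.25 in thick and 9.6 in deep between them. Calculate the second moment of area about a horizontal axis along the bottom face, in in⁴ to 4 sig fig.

I_base ≈ 514.8 in⁴

Decompose the section into non-overlapping parts with the origin at the bottom-left of its bounding rectangle.
Bottom flange: 8 × 0.5, A = 4 in², y = 0.25 in, Ī = 0.0833333 in⁴.
Web: 0.25 × 9.6, A = 2.4 in², y = 5.3 in, Ī = 18.432 in⁴.
Top flange: 8 × 0.5, A = 4 in², y = 10.35 in, Ī = 0.0833333 in⁴.
Transfer each piece to the bottom edge using Ī + A·d² with d = y − 0:
  bottom flange: d = 0.25 in → contributes +0.333333 in⁴
  web: d = 5.3 in → contributes +85.848 in⁴
  top flange: d = 10.35 in → contributes +428.573 in⁴
Total I = 514.755 in⁴.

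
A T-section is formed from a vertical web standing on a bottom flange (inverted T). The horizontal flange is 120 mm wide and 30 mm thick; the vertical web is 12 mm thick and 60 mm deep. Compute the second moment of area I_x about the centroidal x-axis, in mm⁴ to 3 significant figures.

Treat the section as a set of non-overlapping primitives; coordinates are from the bounding-box lower-left.
Flange: 120 × 30, A = 3 600 mm², y = 15 mm, Ī = 270 000 mm⁴.
Web: 12 × 60, A = 720 mm², y = 60 mm, Ī = 216 000 mm⁴.
Centroid: ȳ = ΣA·y / ΣA = 22.5 mm.
Transfer each piece to the centroidal x-axis using Ī + A·d² with d = y − 22.5:
  flange: d = -7.5 mm → contributes +472 500 mm⁴
  web: d = 37.5 mm → contributes +1 228 500 mm⁴
Total I = 1 701 000 mm⁴.

I_x ≈ 1.70 × 10⁶ mm⁴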